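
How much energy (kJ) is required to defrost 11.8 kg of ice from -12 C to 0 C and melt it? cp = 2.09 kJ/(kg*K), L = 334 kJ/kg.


Sensible heat = cp * dT = 2.09 * 12 = 25.08 kJ/kg
Total per kg = 25.08 + 334 = 359.08 kJ/kg
Q = m * total = 11.8 * 359.08
Q = 4237.1 kJ

4237.1


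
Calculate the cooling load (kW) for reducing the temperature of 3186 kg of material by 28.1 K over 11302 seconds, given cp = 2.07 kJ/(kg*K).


Q = m * cp * dT / t
Q = 3186 * 2.07 * 28.1 / 11302
Q = 16.397 kW

16.397


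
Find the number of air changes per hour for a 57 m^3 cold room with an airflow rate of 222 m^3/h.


ACH = flow / volume
ACH = 222 / 57
ACH = 3.895

3.895


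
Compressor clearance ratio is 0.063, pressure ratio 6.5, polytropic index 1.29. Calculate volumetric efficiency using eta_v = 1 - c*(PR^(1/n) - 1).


PR^(1/n) = 6.5^(1/1.29) = 4.26742004
eta_v = 1 - 0.063 * (4.26742004 - 1)
eta_v = 0.7942

0.7942


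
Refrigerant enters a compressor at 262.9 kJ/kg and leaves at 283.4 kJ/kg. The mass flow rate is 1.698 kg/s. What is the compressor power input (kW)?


dh = 283.4 - 262.9 = 20.5 kJ/kg
W = m_dot * dh = 1.698 * 20.5 = 34.81 kW

34.81


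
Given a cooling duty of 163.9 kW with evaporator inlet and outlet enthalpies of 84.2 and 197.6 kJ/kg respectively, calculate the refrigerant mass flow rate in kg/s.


dh = 197.6 - 84.2 = 113.4 kJ/kg
m_dot = Q / dh = 163.9 / 113.4 = 1.4453 kg/s

1.4453


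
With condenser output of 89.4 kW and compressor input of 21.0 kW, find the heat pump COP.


COP_hp = Q_cond / W
COP_hp = 89.4 / 21.0
COP_hp = 4.257

4.257


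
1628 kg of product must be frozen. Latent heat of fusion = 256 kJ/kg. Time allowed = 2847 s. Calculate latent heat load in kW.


Q_lat = m * h_fg / t
Q_lat = 1628 * 256 / 2847
Q_lat = 146.39 kW

146.39


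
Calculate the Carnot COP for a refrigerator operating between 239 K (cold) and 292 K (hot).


dT = 292 - 239 = 53 K
COP_carnot = T_cold / dT = 239 / 53
COP_carnot = 4.509

4.509


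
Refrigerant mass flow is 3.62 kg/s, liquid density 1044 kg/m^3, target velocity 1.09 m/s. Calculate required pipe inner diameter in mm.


A = m_dot / (rho * v) = 3.62 / (1044 * 1.09) = 0.003181131147 m^2
d = sqrt(4*A/pi) * 1000
d = 63.6 mm

63.6


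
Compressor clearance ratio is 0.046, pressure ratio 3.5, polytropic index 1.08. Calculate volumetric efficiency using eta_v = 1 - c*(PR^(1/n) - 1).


PR^(1/n) = 3.5^(1/1.08) = 3.1898239
eta_v = 1 - 0.046 * (3.1898239 - 1)
eta_v = 0.8993

0.8993


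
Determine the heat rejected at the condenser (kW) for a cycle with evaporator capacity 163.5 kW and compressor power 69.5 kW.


Q_cond = Q_evap + W
Q_cond = 163.5 + 69.5
Q_cond = 233.0 kW

233.0


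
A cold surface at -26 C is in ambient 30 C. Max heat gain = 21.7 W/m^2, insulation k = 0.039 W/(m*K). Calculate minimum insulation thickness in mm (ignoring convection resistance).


dT = 30 - (-26) = 56 K
thickness = k * dT / q_max * 1000
thickness = 0.039 * 56 / 21.7 * 1000
thickness = 100.6 mm

100.6


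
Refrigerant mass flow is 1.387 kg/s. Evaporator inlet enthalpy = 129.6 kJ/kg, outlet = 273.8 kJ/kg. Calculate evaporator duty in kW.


dh = 273.8 - 129.6 = 144.2 kJ/kg
Q_evap = m_dot * dh = 1.387 * 144.2
Q_evap = 200.01 kW

200.01


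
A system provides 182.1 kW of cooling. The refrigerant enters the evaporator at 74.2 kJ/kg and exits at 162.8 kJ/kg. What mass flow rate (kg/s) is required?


dh = 162.8 - 74.2 = 88.6 kJ/kg
m_dot = Q / dh = 182.1 / 88.6 = 2.0553 kg/s

2.0553


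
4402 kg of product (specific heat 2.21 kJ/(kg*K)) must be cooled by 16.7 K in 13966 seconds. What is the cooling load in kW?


Q = m * cp * dT / t
Q = 4402 * 2.21 * 16.7 / 13966
Q = 11.633 kW

11.633


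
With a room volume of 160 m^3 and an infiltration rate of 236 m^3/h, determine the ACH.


ACH = flow / volume
ACH = 236 / 160
ACH = 1.475

1.475


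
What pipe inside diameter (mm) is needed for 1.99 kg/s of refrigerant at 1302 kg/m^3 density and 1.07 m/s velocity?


A = m_dot / (rho * v) = 1.99 / (1302 * 1.07) = 0.001428427868 m^2
d = sqrt(4*A/pi) * 1000
d = 42.6 mm

42.6


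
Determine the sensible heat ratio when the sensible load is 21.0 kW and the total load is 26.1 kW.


SHR = Q_sensible / Q_total
SHR = 21.0 / 26.1
SHR = 0.805

0.805


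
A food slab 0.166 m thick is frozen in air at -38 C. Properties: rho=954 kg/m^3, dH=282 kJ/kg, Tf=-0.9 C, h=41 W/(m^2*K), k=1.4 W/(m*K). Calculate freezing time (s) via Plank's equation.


dT = -0.9 - (-38) = 37.1 K
term1 = a/(2h) = 0.166/(2*41) = 0.002024390244
term2 = a^2/(8k) = 0.166^2/(8*1.4) = 0.002460357143
t = rho*dH*1000/dT * (term1 + term2)
t = 954*282*1000/37.1 * (0.002024390244 + 0.002460357143)
t = 32521 s

32521


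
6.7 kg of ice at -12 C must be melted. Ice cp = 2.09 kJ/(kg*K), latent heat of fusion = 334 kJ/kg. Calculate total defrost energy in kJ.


Sensible heat = cp * dT = 2.09 * 12 = 25.08 kJ/kg
Total per kg = 25.08 + 334 = 359.08 kJ/kg
Q = m * total = 6.7 * 359.08
Q = 2405.8 kJ

2405.8


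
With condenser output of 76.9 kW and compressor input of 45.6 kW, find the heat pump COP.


COP_hp = Q_cond / W
COP_hp = 76.9 / 45.6
COP_hp = 1.686

1.686


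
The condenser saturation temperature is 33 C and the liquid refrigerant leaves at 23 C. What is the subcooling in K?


Subcooling = T_cond - T_liquid
Subcooling = 33 - 23
Subcooling = 10 K

10


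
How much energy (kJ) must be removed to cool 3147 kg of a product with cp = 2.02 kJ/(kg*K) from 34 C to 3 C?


dT = 34 - (3) = 31 K
Q = m * cp * dT = 3147 * 2.02 * 31
Q = 197065 kJ

197065


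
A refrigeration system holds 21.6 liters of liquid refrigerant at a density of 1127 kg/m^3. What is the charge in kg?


Charge = V * rho / 1000
Charge = 21.6 * 1127 / 1000
Charge = 24.34 kg

24.34


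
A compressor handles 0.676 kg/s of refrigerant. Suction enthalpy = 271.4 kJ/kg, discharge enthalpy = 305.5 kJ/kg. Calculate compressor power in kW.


dh = 305.5 - 271.4 = 34.1 kJ/kg
W = m_dot * dh = 0.676 * 34.1 = 23.05 kW

23.05


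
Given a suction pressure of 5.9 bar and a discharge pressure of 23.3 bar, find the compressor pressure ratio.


PR = P_high / P_low
PR = 23.3 / 5.9
PR = 3.949

3.949


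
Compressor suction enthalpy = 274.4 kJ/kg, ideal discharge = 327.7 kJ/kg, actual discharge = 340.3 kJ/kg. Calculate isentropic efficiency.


dh_ideal = 327.7 - 274.4 = 53.3 kJ/kg
dh_actual = 340.3 - 274.4 = 65.9 kJ/kg
eta_s = dh_ideal / dh_actual = 53.3 / 65.9
eta_s = 0.8088

0.8088


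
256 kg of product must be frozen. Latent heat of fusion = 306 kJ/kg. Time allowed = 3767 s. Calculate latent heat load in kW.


Q_lat = m * h_fg / t
Q_lat = 256 * 306 / 3767
Q_lat = 20.8 kW

20.8


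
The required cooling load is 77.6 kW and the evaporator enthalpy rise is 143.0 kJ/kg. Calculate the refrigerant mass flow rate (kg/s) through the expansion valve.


m_dot = Q / dh
m_dot = 77.6 / 143.0
m_dot = 0.5427 kg/s

0.5427


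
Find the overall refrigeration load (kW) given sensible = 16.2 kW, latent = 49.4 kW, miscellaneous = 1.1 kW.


Q_total = Q_s + Q_l + Q_misc
Q_total = 16.2 + 49.4 + 1.1
Q_total = 66.7 kW

66.7


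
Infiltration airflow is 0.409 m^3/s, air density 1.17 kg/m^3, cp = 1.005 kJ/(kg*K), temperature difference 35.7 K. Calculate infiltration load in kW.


Q = V_dot * rho * cp * dT
Q = 0.409 * 1.17 * 1.005 * 35.7
Q = 17.169 kW

17.169


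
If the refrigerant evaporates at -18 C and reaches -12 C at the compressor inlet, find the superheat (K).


Superheat = T_suction - T_evap
Superheat = -12 - (-18)
Superheat = 6 K

6


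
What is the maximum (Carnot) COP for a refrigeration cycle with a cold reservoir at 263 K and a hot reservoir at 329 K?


dT = 329 - 263 = 66 K
COP_carnot = T_cold / dT = 263 / 66
COP_carnot = 3.985

3.985


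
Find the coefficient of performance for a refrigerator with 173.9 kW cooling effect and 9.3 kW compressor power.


COP = Q_evap / W
COP = 173.9 / 9.3
COP = 18.699

18.699


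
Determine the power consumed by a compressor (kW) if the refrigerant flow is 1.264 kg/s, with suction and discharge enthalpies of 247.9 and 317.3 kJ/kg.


dh = 317.3 - 247.9 = 69.4 kJ/kg
W = m_dot * dh = 1.264 * 69.4 = 87.72 kW

87.72


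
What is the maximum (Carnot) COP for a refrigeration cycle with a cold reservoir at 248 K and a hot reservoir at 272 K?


dT = 272 - 248 = 24 K
COP_carnot = T_cold / dT = 248 / 24
COP_carnot = 10.333

10.333


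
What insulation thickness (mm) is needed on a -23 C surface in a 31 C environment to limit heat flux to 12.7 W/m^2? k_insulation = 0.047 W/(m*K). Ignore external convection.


dT = 31 - (-23) = 54 K
thickness = k * dT / q_max * 1000
thickness = 0.047 * 54 / 12.7 * 1000
thickness = 199.8 mm

199.8


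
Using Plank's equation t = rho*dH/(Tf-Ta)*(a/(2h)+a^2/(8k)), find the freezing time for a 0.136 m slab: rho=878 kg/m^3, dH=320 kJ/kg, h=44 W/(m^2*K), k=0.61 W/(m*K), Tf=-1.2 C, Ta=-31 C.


dT = -1.2 - (-31) = 29.8 K
term1 = a/(2h) = 0.136/(2*44) = 0.001545454545
term2 = a^2/(8k) = 0.136^2/(8*0.61) = 0.003790163934
t = rho*dH*1000/dT * (term1 + term2)
t = 878*320*1000/29.8 * (0.001545454545 + 0.003790163934)
t = 50305 s

50305


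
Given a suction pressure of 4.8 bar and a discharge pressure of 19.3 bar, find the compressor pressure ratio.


PR = P_high / P_low
PR = 19.3 / 4.8
PR = 4.021

4.021


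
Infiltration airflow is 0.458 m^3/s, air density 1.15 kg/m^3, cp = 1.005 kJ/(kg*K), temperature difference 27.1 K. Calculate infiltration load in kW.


Q = V_dot * rho * cp * dT
Q = 0.458 * 1.15 * 1.005 * 27.1
Q = 14.345 kW

14.345


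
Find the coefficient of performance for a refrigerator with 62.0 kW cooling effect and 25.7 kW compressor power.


COP = Q_evap / W
COP = 62.0 / 25.7
COP = 2.412

2.412


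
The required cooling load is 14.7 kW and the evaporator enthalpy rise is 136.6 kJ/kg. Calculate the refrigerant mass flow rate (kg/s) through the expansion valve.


m_dot = Q / dh
m_dot = 14.7 / 136.6
m_dot = 0.1076 kg/s

0.1076


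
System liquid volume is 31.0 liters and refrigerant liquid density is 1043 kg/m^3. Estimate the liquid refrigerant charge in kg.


Charge = V * rho / 1000
Charge = 31.0 * 1043 / 1000
Charge = 32.33 kg

32.33


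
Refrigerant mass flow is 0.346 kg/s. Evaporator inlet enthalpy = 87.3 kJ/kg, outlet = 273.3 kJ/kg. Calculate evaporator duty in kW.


dh = 273.3 - 87.3 = 186.0 kJ/kg
Q_evap = m_dot * dh = 0.346 * 186.0
Q_evap = 64.36 kW

64.36


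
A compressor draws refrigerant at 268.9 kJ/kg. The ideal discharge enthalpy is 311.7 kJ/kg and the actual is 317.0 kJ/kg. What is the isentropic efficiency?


dh_ideal = 311.7 - 268.9 = 42.8 kJ/kg
dh_actual = 317.0 - 268.9 = 48.1 kJ/kg
eta_s = dh_ideal / dh_actual = 42.8 / 48.1
eta_s = 0.8898

0.8898


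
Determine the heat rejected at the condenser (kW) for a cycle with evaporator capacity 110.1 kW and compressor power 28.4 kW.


Q_cond = Q_evap + W
Q_cond = 110.1 + 28.4
Q_cond = 138.5 kW

138.5


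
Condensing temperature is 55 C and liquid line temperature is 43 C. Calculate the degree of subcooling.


Subcooling = T_cond - T_liquid
Subcooling = 55 - 43
Subcooling = 12 K

12


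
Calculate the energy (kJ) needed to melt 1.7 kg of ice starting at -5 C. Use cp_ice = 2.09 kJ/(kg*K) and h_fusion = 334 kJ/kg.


Sensible heat = cp * dT = 2.09 * 5 = 10.45 kJ/kg
Total per kg = 10.45 + 334 = 344.45 kJ/kg
Q = m * total = 1.7 * 344.45
Q = 585.6 kJ

585.6


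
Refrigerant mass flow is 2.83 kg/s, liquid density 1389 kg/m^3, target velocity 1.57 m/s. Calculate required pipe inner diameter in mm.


A = m_dot / (rho * v) = 2.83 / (1389 * 1.57) = 0.001297730576 m^2
d = sqrt(4*A/pi) * 1000
d = 40.6 mm

40.6


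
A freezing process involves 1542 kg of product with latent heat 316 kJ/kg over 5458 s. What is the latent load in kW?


Q_lat = m * h_fg / t
Q_lat = 1542 * 316 / 5458
Q_lat = 89.28 kW

89.28


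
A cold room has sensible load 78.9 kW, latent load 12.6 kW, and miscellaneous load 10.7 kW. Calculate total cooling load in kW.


Q_total = Q_s + Q_l + Q_misc
Q_total = 78.9 + 12.6 + 10.7
Q_total = 102.2 kW

102.2


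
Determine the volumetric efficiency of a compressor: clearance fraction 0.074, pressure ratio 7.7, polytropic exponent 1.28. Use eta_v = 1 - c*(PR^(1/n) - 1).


PR^(1/n) = 7.7^(1/1.28) = 4.92686746
eta_v = 1 - 0.074 * (4.92686746 - 1)
eta_v = 0.7094

0.7094


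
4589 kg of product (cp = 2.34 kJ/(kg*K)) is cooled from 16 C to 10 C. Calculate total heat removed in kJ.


dT = 16 - (10) = 6 K
Q = m * cp * dT = 4589 * 2.34 * 6
Q = 64430 kJ

64430


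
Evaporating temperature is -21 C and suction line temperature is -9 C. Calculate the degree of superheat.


Superheat = T_suction - T_evap
Superheat = -9 - (-21)
Superheat = 12 K

12


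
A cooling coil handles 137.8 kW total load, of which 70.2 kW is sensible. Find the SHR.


SHR = Q_sensible / Q_total
SHR = 70.2 / 137.8
SHR = 0.509

0.509


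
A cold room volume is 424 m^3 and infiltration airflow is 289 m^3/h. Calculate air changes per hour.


ACH = flow / volume
ACH = 289 / 424
ACH = 0.682

0.682


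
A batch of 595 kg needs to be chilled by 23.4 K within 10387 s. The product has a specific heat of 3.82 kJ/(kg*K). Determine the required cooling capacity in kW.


Q = m * cp * dT / t
Q = 595 * 3.82 * 23.4 / 10387
Q = 5.12 kW

5.12


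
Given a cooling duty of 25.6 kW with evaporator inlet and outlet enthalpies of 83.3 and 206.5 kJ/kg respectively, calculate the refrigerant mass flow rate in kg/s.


dh = 206.5 - 83.3 = 123.2 kJ/kg
m_dot = Q / dh = 25.6 / 123.2 = 0.2078 kg/s

0.2078


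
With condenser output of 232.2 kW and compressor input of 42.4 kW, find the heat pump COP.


COP_hp = Q_cond / W
COP_hp = 232.2 / 42.4
COP_hp = 5.476

5.476


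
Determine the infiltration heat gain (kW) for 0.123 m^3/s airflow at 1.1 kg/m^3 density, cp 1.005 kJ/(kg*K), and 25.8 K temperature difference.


Q = V_dot * rho * cp * dT
Q = 0.123 * 1.1 * 1.005 * 25.8
Q = 3.508 kW

3.508


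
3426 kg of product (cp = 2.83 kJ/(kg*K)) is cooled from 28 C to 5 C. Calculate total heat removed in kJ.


dT = 28 - (5) = 23 K
Q = m * cp * dT = 3426 * 2.83 * 23
Q = 222998 kJ

222998


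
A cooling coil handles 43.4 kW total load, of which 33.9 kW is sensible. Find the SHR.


SHR = Q_sensible / Q_total
SHR = 33.9 / 43.4
SHR = 0.781

0.781


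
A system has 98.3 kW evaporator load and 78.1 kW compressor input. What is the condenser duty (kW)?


Q_cond = Q_evap + W
Q_cond = 98.3 + 78.1
Q_cond = 176.4 kW

176.4


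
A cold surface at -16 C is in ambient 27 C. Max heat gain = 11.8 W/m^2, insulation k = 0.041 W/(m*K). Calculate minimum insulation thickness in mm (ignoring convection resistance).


dT = 27 - (-16) = 43 K
thickness = k * dT / q_max * 1000
thickness = 0.041 * 43 / 11.8 * 1000
thickness = 149.4 mm

149.4


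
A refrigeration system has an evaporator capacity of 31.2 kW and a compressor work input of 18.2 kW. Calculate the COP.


COP = Q_evap / W
COP = 31.2 / 18.2
COP = 1.714

1.714


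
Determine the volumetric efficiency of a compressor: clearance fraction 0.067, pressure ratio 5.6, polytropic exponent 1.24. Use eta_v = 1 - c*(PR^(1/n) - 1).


PR^(1/n) = 5.6^(1/1.24) = 4.01215258
eta_v = 1 - 0.067 * (4.01215258 - 1)
eta_v = 0.7982

0.7982


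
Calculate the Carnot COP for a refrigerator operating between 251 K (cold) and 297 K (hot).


dT = 297 - 251 = 46 K
COP_carnot = T_cold / dT = 251 / 46
COP_carnot = 5.457

5.457


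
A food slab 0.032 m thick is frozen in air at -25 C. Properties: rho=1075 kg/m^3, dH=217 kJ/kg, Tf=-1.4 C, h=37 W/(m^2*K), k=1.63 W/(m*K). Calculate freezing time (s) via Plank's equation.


dT = -1.4 - (-25) = 23.6 K
term1 = a/(2h) = 0.032/(2*37) = 0.0004324324324
term2 = a^2/(8k) = 0.032^2/(8*1.63) = 0.00007852760736
t = rho*dH*1000/dT * (term1 + term2)
t = 1075*217*1000/23.6 * (0.0004324324324 + 0.00007852760736)
t = 5051 s

5051


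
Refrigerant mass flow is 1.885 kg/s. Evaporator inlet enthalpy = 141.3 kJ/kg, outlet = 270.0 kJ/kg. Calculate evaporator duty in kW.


dh = 270.0 - 141.3 = 128.7 kJ/kg
Q_evap = m_dot * dh = 1.885 * 128.7
Q_evap = 242.6 kW

242.6


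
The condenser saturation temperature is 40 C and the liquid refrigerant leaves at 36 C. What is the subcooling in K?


Subcooling = T_cond - T_liquid
Subcooling = 40 - 36
Subcooling = 4 K

4


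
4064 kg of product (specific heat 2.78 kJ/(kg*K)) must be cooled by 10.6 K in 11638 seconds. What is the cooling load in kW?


Q = m * cp * dT / t
Q = 4064 * 2.78 * 10.6 / 11638
Q = 10.29 kW

10.29


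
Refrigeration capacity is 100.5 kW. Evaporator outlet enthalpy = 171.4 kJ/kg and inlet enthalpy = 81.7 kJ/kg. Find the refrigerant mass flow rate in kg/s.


dh = 171.4 - 81.7 = 89.7 kJ/kg
m_dot = Q / dh = 100.5 / 89.7 = 1.1204 kg/s

1.1204


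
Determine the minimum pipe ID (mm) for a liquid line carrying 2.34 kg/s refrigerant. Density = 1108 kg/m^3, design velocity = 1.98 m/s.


A = m_dot / (rho * v) = 2.34 / (1108 * 1.98) = 0.001066622908 m^2
d = sqrt(4*A/pi) * 1000
d = 36.9 mm

36.9


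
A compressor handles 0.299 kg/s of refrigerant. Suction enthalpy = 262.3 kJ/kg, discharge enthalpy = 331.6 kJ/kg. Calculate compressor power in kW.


dh = 331.6 - 262.3 = 69.3 kJ/kg
W = m_dot * dh = 0.299 * 69.3 = 20.72 kW

20.72


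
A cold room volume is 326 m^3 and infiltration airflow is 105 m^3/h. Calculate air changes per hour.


ACH = flow / volume
ACH = 105 / 326
ACH = 0.322

0.322


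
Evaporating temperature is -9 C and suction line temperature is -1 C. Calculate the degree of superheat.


Superheat = T_suction - T_evap
Superheat = -1 - (-9)
Superheat = 8 K

8


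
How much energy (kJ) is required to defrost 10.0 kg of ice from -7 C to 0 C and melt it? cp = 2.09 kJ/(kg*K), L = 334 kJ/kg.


Sensible heat = cp * dT = 2.09 * 7 = 14.63 kJ/kg
Total per kg = 14.63 + 334 = 348.63 kJ/kg
Q = m * total = 10.0 * 348.63
Q = 3486.3 kJ

3486.3


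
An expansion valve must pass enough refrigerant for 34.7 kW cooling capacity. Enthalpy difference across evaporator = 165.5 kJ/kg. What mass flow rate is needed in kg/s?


m_dot = Q / dh
m_dot = 34.7 / 165.5
m_dot = 0.2097 kg/s

0.2097


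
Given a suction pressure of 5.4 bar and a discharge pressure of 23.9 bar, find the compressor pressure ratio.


PR = P_high / P_low
PR = 23.9 / 5.4
PR = 4.426

4.426


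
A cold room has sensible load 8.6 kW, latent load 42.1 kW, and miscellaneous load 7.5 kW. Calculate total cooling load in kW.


Q_total = Q_s + Q_l + Q_misc
Q_total = 8.6 + 42.1 + 7.5
Q_total = 58.2 kW

58.2


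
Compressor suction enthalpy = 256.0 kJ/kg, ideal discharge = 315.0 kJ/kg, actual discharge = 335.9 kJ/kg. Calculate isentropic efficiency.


dh_ideal = 315.0 - 256.0 = 59.0 kJ/kg
dh_actual = 335.9 - 256.0 = 79.9 kJ/kg
eta_s = dh_ideal / dh_actual = 59.0 / 79.9
eta_s = 0.7384

0.7384


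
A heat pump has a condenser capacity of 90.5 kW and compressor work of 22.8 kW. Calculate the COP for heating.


COP_hp = Q_cond / W
COP_hp = 90.5 / 22.8
COP_hp = 3.969

3.969


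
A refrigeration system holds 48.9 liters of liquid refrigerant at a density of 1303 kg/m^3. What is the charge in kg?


Charge = V * rho / 1000
Charge = 48.9 * 1303 / 1000
Charge = 63.72 kg

63.72


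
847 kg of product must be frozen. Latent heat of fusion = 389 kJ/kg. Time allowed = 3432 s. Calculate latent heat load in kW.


Q_lat = m * h_fg / t
Q_lat = 847 * 389 / 3432
Q_lat = 96.0 kW

96.0


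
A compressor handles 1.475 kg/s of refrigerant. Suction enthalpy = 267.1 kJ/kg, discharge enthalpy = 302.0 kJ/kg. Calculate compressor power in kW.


dh = 302.0 - 267.1 = 34.9 kJ/kg
W = m_dot * dh = 1.475 * 34.9 = 51.48 kW

51.48


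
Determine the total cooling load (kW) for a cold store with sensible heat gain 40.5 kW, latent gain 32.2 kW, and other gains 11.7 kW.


Q_total = Q_s + Q_l + Q_misc
Q_total = 40.5 + 32.2 + 11.7
Q_total = 84.4 kW

84.4


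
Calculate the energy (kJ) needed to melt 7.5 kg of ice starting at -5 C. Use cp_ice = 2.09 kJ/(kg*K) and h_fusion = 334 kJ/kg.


Sensible heat = cp * dT = 2.09 * 5 = 10.45 kJ/kg
Total per kg = 10.45 + 334 = 344.45 kJ/kg
Q = m * total = 7.5 * 344.45
Q = 2583.4 kJ

2583.4


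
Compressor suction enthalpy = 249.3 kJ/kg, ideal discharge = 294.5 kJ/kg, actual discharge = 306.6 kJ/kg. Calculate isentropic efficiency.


dh_ideal = 294.5 - 249.3 = 45.2 kJ/kg
dh_actual = 306.6 - 249.3 = 57.3 kJ/kg
eta_s = dh_ideal / dh_actual = 45.2 / 57.3
eta_s = 0.7888

0.7888


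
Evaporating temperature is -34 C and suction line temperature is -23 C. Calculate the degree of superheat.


Superheat = T_suction - T_evap
Superheat = -23 - (-34)
Superheat = 11 K

11


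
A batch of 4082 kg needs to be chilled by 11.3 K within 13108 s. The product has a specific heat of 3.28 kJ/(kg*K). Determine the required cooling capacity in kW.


Q = m * cp * dT / t
Q = 4082 * 3.28 * 11.3 / 13108
Q = 11.542 kW

11.542


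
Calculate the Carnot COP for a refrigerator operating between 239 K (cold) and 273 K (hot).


dT = 273 - 239 = 34 K
COP_carnot = T_cold / dT = 239 / 34
COP_carnot = 7.029

7.029


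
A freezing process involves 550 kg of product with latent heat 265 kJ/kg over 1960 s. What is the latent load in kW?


Q_lat = m * h_fg / t
Q_lat = 550 * 265 / 1960
Q_lat = 74.36 kW

74.36


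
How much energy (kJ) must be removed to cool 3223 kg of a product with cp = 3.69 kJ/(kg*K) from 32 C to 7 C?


dT = 32 - (7) = 25 K
Q = m * cp * dT = 3223 * 3.69 * 25
Q = 297322 kJ

297322


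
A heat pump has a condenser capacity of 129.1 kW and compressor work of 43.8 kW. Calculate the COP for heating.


COP_hp = Q_cond / W
COP_hp = 129.1 / 43.8
COP_hp = 2.947

2.947


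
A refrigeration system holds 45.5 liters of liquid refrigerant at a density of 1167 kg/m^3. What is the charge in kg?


Charge = V * rho / 1000
Charge = 45.5 * 1167 / 1000
Charge = 53.1 kg

53.1


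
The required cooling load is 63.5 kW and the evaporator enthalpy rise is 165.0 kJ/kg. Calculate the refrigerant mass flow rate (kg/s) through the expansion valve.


m_dot = Q / dh
m_dot = 63.5 / 165.0
m_dot = 0.3848 kg/s

0.3848


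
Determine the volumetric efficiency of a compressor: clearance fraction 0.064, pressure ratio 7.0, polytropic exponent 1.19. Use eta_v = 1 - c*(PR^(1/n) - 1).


PR^(1/n) = 7.0^(1/1.19) = 5.13057948
eta_v = 1 - 0.064 * (5.13057948 - 1)
eta_v = 0.7356

0.7356


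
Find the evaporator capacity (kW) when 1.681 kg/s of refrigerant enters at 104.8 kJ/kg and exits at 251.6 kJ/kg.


dh = 251.6 - 104.8 = 146.8 kJ/kg
Q_evap = m_dot * dh = 1.681 * 146.8
Q_evap = 246.77 kW

246.77


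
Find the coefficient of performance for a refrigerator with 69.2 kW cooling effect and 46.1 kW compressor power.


COP = Q_evap / W
COP = 69.2 / 46.1
COP = 1.501

1.501


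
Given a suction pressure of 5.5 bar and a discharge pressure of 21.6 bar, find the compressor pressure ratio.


PR = P_high / P_low
PR = 21.6 / 5.5
PR = 3.927

3.927


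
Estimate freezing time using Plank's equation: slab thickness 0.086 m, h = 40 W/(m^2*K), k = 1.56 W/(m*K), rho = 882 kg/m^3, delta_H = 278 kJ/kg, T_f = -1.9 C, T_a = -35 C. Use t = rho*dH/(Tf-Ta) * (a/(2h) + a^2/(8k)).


dT = -1.9 - (-35) = 33.1 K
term1 = a/(2h) = 0.086/(2*40) = 0.001075
term2 = a^2/(8k) = 0.086^2/(8*1.56) = 0.0005926282051
t = rho*dH*1000/dT * (term1 + term2)
t = 882*278*1000/33.1 * (0.001075 + 0.0005926282051)
t = 12353 s

12353


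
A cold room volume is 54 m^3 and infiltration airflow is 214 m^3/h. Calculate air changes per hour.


ACH = flow / volume
ACH = 214 / 54
ACH = 3.963

3.963


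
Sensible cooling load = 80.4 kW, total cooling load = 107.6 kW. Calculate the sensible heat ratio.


SHR = Q_sensible / Q_total
SHR = 80.4 / 107.6
SHR = 0.747

0.747


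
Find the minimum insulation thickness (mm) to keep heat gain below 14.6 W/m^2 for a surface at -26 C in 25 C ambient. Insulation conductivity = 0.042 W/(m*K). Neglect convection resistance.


dT = 25 - (-26) = 51 K
thickness = k * dT / q_max * 1000
thickness = 0.042 * 51 / 14.6 * 1000
thickness = 146.7 mm

146.7


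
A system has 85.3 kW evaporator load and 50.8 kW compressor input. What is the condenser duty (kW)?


Q_cond = Q_evap + W
Q_cond = 85.3 + 50.8
Q_cond = 136.1 kW

136.1


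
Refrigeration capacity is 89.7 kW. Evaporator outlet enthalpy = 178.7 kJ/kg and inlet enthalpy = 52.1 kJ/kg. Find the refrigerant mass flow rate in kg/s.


dh = 178.7 - 52.1 = 126.6 kJ/kg
m_dot = Q / dh = 89.7 / 126.6 = 0.7085 kg/s

0.7085


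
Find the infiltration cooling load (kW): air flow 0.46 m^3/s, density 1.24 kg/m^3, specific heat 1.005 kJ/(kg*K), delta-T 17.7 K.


Q = V_dot * rho * cp * dT
Q = 0.46 * 1.24 * 1.005 * 17.7
Q = 10.147 kW

10.147


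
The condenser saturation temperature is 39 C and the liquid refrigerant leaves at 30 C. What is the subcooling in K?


Subcooling = T_cond - T_liquid
Subcooling = 39 - 30
Subcooling = 9 K

9


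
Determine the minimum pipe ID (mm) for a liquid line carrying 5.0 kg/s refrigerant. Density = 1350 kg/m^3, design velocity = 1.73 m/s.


A = m_dot / (rho * v) = 5.0 / (1350 * 1.73) = 0.002140869193 m^2
d = sqrt(4*A/pi) * 1000
d = 52.2 mm

52.2


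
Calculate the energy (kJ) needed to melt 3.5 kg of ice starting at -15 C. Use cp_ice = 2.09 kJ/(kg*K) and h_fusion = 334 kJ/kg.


Sensible heat = cp * dT = 2.09 * 15 = 31.35 kJ/kg
Total per kg = 31.35 + 334 = 365.35 kJ/kg
Q = m * total = 3.5 * 365.35
Q = 1278.7 kJ

1278.7


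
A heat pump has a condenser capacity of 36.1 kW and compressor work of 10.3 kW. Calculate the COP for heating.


COP_hp = Q_cond / W
COP_hp = 36.1 / 10.3
COP_hp = 3.505

3.505


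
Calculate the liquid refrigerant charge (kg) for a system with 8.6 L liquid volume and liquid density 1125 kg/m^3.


Charge = V * rho / 1000
Charge = 8.6 * 1125 / 1000
Charge = 9.68 kg

9.68


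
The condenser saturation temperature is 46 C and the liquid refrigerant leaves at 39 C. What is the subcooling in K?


Subcooling = T_cond - T_liquid
Subcooling = 46 - 39
Subcooling = 7 K

7


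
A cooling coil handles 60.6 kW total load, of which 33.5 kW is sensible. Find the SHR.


SHR = Q_sensible / Q_total
SHR = 33.5 / 60.6
SHR = 0.553

0.553


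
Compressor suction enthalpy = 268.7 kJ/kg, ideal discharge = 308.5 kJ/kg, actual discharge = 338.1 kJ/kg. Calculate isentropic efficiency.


dh_ideal = 308.5 - 268.7 = 39.8 kJ/kg
dh_actual = 338.1 - 268.7 = 69.4 kJ/kg
eta_s = dh_ideal / dh_actual = 39.8 / 69.4
eta_s = 0.5735

0.5735


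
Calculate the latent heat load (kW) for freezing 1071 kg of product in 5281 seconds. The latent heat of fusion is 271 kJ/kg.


Q_lat = m * h_fg / t
Q_lat = 1071 * 271 / 5281
Q_lat = 54.96 kW

54.96


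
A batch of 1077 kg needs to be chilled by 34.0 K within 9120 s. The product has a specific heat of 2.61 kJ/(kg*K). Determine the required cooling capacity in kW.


Q = m * cp * dT / t
Q = 1077 * 2.61 * 34.0 / 9120
Q = 10.479 kW

10.479


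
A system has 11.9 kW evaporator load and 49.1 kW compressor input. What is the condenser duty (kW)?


Q_cond = Q_evap + W
Q_cond = 11.9 + 49.1
Q_cond = 61.0 kW

61.0


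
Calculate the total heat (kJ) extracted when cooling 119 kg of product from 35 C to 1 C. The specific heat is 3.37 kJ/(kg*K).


dT = 35 - (1) = 34 K
Q = m * cp * dT = 119 * 3.37 * 34
Q = 13635 kJ

13635


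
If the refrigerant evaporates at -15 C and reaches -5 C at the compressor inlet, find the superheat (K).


Superheat = T_suction - T_evap
Superheat = -5 - (-15)
Superheat = 10 K

10


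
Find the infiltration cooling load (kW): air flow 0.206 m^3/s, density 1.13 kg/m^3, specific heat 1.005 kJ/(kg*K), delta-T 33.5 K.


Q = V_dot * rho * cp * dT
Q = 0.206 * 1.13 * 1.005 * 33.5
Q = 7.837 kW

7.837


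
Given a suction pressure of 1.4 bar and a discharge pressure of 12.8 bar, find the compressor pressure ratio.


PR = P_high / P_low
PR = 12.8 / 1.4
PR = 9.143

9.143


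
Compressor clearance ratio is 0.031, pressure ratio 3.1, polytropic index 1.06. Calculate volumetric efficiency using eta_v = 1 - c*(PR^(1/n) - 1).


PR^(1/n) = 3.1^(1/1.06) = 2.90769445
eta_v = 1 - 0.031 * (2.90769445 - 1)
eta_v = 0.9409

0.9409


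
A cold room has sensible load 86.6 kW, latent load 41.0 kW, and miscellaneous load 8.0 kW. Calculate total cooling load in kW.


Q_total = Q_s + Q_l + Q_misc
Q_total = 86.6 + 41.0 + 8.0
Q_total = 135.6 kW

135.6


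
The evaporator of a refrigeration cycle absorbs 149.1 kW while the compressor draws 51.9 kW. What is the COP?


COP = Q_evap / W
COP = 149.1 / 51.9
COP = 2.873

2.873


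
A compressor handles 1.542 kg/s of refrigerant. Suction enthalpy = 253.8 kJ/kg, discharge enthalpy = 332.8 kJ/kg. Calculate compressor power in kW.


dh = 332.8 - 253.8 = 79.0 kJ/kg
W = m_dot * dh = 1.542 * 79.0 = 121.82 kW

121.82


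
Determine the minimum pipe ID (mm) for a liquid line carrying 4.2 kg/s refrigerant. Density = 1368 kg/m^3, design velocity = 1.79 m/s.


A = m_dot / (rho * v) = 4.2 / (1368 * 1.79) = 0.001715181809 m^2
d = sqrt(4*A/pi) * 1000
d = 46.7 mm

46.7


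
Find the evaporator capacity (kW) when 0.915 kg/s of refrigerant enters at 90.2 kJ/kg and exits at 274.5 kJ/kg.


dh = 274.5 - 90.2 = 184.3 kJ/kg
Q_evap = m_dot * dh = 0.915 * 184.3
Q_evap = 168.63 kW

168.63


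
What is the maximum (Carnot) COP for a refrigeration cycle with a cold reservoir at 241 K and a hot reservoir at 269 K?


dT = 269 - 241 = 28 K
COP_carnot = T_cold / dT = 241 / 28
COP_carnot = 8.607

8.607


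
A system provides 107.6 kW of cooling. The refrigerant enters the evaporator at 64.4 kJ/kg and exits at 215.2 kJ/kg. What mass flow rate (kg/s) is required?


dh = 215.2 - 64.4 = 150.8 kJ/kg
m_dot = Q / dh = 107.6 / 150.8 = 0.7135 kg/s

0.7135


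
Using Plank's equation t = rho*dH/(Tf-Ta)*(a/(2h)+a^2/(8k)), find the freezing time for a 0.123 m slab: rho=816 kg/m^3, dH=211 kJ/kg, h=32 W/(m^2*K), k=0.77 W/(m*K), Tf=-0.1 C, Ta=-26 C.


dT = -0.1 - (-26) = 25.9 K
term1 = a/(2h) = 0.123/(2*32) = 0.001921875
term2 = a^2/(8k) = 0.123^2/(8*0.77) = 0.002456006494
t = rho*dH*1000/dT * (term1 + term2)
t = 816*211*1000/25.9 * (0.001921875 + 0.002456006494)
t = 29103 s

29103


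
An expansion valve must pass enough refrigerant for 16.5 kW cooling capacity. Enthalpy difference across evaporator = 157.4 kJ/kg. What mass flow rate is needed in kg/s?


m_dot = Q / dh
m_dot = 16.5 / 157.4
m_dot = 0.1048 kg/s

0.1048


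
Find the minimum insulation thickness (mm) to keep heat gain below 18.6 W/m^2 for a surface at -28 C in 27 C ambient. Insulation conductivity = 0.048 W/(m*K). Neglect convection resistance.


dT = 27 - (-28) = 55 K
thickness = k * dT / q_max * 1000
thickness = 0.048 * 55 / 18.6 * 1000
thickness = 141.9 mm

141.9


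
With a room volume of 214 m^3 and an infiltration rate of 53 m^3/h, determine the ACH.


ACH = flow / volume
ACH = 53 / 214
ACH = 0.248

0.248


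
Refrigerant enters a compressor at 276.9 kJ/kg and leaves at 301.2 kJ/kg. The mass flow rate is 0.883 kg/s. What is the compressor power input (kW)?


dh = 301.2 - 276.9 = 24.3 kJ/kg
W = m_dot * dh = 0.883 * 24.3 = 21.46 kW

21.46


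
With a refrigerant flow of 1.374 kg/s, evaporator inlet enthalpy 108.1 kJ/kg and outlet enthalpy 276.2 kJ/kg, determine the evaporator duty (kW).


dh = 276.2 - 108.1 = 168.1 kJ/kg
Q_evap = m_dot * dh = 1.374 * 168.1
Q_evap = 230.97 kW

230.97


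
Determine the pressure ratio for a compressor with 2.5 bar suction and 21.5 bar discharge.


PR = P_high / P_low
PR = 21.5 / 2.5
PR = 8.6

8.6


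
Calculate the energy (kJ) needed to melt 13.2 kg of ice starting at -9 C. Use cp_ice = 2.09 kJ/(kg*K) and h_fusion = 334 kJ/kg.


Sensible heat = cp * dT = 2.09 * 9 = 18.81 kJ/kg
Total per kg = 18.81 + 334 = 352.81 kJ/kg
Q = m * total = 13.2 * 352.81
Q = 4657.1 kJ

4657.1


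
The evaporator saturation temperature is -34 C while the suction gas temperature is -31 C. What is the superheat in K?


Superheat = T_suction - T_evap
Superheat = -31 - (-34)
Superheat = 3 K

3


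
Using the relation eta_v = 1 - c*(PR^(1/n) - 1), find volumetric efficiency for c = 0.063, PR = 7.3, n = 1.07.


PR^(1/n) = 7.3^(1/1.07) = 6.4097899
eta_v = 1 - 0.063 * (6.4097899 - 1)
eta_v = 0.6592

0.6592


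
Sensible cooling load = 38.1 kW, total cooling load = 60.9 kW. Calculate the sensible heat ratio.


SHR = Q_sensible / Q_total
SHR = 38.1 / 60.9
SHR = 0.626

0.626


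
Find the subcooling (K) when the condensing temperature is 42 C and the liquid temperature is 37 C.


Subcooling = T_cond - T_liquid
Subcooling = 42 - 37
Subcooling = 5 K

5


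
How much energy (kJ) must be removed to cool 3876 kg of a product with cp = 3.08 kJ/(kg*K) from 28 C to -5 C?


dT = 28 - (-5) = 33 K
Q = m * cp * dT = 3876 * 3.08 * 33
Q = 393957 kJ

393957


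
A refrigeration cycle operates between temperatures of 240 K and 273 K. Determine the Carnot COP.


dT = 273 - 240 = 33 K
COP_carnot = T_cold / dT = 240 / 33
COP_carnot = 7.273

7.273


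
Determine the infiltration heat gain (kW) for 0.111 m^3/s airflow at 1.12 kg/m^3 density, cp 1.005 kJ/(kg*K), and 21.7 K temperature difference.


Q = V_dot * rho * cp * dT
Q = 0.111 * 1.12 * 1.005 * 21.7
Q = 2.711 kW

2.711


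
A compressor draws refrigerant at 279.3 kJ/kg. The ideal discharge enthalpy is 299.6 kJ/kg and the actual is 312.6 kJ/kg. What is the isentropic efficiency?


dh_ideal = 299.6 - 279.3 = 20.3 kJ/kg
dh_actual = 312.6 - 279.3 = 33.3 kJ/kg
eta_s = dh_ideal / dh_actual = 20.3 / 33.3
eta_s = 0.6096

0.6096


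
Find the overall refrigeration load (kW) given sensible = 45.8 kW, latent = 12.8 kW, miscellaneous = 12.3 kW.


Q_total = Q_s + Q_l + Q_misc
Q_total = 45.8 + 12.8 + 12.3
Q_total = 70.9 kW

70.9


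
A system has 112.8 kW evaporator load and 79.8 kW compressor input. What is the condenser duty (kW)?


Q_cond = Q_evap + W
Q_cond = 112.8 + 79.8
Q_cond = 192.6 kW

192.6


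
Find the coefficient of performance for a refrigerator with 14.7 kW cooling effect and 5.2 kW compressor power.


COP = Q_evap / W
COP = 14.7 / 5.2
COP = 2.827

2.827


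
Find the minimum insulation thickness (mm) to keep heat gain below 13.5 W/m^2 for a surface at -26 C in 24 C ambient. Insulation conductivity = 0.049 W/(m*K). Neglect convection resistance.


dT = 24 - (-26) = 50 K
thickness = k * dT / q_max * 1000
thickness = 0.049 * 50 / 13.5 * 1000
thickness = 181.5 mm

181.5


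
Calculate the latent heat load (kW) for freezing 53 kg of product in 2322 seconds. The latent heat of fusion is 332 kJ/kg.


Q_lat = m * h_fg / t
Q_lat = 53 * 332 / 2322
Q_lat = 7.58 kW

7.58


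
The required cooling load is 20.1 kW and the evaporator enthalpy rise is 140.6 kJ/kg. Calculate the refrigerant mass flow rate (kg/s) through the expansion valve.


m_dot = Q / dh
m_dot = 20.1 / 140.6
m_dot = 0.143 kg/s

0.143


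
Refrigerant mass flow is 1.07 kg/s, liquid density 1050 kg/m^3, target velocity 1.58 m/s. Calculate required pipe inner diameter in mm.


A = m_dot / (rho * v) = 1.07 / (1050 * 1.58) = 0.0006449668475 m^2
d = sqrt(4*A/pi) * 1000
d = 28.7 mm

28.7


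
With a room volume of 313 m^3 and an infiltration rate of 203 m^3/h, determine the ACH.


ACH = flow / volume
ACH = 203 / 313
ACH = 0.649

0.649


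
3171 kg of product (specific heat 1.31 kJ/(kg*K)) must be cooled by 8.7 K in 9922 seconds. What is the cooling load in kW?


Q = m * cp * dT / t
Q = 3171 * 1.31 * 8.7 / 9922
Q = 3.642 kW

3.642


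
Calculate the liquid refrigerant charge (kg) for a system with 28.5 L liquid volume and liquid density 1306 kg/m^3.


Charge = V * rho / 1000
Charge = 28.5 * 1306 / 1000
Charge = 37.22 kg

37.22


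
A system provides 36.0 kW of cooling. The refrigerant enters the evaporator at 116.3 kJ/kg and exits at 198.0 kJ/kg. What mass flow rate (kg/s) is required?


dh = 198.0 - 116.3 = 81.7 kJ/kg
m_dot = Q / dh = 36.0 / 81.7 = 0.4406 kg/s

0.4406


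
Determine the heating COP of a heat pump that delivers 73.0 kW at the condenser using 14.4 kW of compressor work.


COP_hp = Q_cond / W
COP_hp = 73.0 / 14.4
COP_hp = 5.069

5.069


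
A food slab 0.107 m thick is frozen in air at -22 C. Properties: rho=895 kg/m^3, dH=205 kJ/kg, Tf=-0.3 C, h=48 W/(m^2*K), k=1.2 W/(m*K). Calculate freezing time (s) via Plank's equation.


dT = -0.3 - (-22) = 21.7 K
term1 = a/(2h) = 0.107/(2*48) = 0.001114583333
term2 = a^2/(8k) = 0.107^2/(8*1.2) = 0.001192604167
t = rho*dH*1000/dT * (term1 + term2)
t = 895*205*1000/21.7 * (0.001114583333 + 0.001192604167)
t = 19507 s

19507


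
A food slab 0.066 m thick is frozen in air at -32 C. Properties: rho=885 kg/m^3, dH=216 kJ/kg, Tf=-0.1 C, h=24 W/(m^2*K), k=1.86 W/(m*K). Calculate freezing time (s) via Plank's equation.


dT = -0.1 - (-32) = 31.9 K
term1 = a/(2h) = 0.066/(2*24) = 0.001375
term2 = a^2/(8k) = 0.066^2/(8*1.86) = 0.0002927419355
t = rho*dH*1000/dT * (term1 + term2)
t = 885*216*1000/31.9 * (0.001375 + 0.0002927419355)
t = 9994 s

9994


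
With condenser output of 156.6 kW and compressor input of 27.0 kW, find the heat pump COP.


COP_hp = Q_cond / W
COP_hp = 156.6 / 27.0
COP_hp = 5.8

5.8


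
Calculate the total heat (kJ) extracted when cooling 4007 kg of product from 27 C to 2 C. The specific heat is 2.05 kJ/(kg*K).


dT = 27 - (2) = 25 K
Q = m * cp * dT = 4007 * 2.05 * 25
Q = 205359 kJ

205359


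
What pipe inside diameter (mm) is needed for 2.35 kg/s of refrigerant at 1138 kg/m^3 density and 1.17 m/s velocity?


A = m_dot / (rho * v) = 2.35 / (1138 * 1.17) = 0.001764979797 m^2
d = sqrt(4*A/pi) * 1000
d = 47.4 mm

47.4


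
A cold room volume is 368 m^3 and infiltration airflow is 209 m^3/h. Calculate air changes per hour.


ACH = flow / volume
ACH = 209 / 368
ACH = 0.568

0.568


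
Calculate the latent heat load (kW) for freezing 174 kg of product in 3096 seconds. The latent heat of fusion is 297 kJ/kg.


Q_lat = m * h_fg / t
Q_lat = 174 * 297 / 3096
Q_lat = 16.69 kW

16.69


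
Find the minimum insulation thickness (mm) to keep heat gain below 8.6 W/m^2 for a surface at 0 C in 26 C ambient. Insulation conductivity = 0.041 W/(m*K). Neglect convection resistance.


dT = 26 - (0) = 26 K
thickness = k * dT / q_max * 1000
thickness = 0.041 * 26 / 8.6 * 1000
thickness = 124.0 mm

124.0


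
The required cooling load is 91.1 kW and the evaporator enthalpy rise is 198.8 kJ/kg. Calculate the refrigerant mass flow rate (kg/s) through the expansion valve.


m_dot = Q / dh
m_dot = 91.1 / 198.8
m_dot = 0.4582 kg/s

0.4582


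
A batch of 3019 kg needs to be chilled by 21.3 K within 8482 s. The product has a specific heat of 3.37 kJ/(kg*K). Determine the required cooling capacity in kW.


Q = m * cp * dT / t
Q = 3019 * 3.37 * 21.3 / 8482
Q = 25.549 kW

25.549


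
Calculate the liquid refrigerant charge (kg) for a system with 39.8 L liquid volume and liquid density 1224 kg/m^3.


Charge = V * rho / 1000
Charge = 39.8 * 1224 / 1000
Charge = 48.72 kg

48.72


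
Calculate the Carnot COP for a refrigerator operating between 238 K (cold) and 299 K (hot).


dT = 299 - 238 = 61 K
COP_carnot = T_cold / dT = 238 / 61
COP_carnot = 3.902

3.902


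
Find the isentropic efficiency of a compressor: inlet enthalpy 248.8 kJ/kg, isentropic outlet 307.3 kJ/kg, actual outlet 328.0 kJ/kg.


dh_ideal = 307.3 - 248.8 = 58.5 kJ/kg
dh_actual = 328.0 - 248.8 = 79.2 kJ/kg
eta_s = dh_ideal / dh_actual = 58.5 / 79.2
eta_s = 0.7386

0.7386
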